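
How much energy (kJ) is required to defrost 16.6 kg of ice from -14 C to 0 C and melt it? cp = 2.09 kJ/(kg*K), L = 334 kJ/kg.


Sensible heat = cp * dT = 2.09 * 14 = 29.26 kJ/kg
Total per kg = 29.26 + 334 = 363.26 kJ/kg
Q = m * total = 16.6 * 363.26
Q = 6030.1 kJ

6030.1


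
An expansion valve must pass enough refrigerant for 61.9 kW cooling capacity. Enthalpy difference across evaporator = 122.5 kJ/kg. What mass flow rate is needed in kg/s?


m_dot = Q / dh
m_dot = 61.9 / 122.5
m_dot = 0.5053 kg/s

0.5053


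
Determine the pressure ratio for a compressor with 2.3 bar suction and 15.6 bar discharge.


PR = P_high / P_low
PR = 15.6 / 2.3
PR = 6.783

6.783


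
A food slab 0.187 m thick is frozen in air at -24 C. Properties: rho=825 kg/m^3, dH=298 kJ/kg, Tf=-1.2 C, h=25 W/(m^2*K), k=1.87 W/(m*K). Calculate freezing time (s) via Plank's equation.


dT = -1.2 - (-24) = 22.8 K
term1 = a/(2h) = 0.187/(2*25) = 0.00374
term2 = a^2/(8k) = 0.187^2/(8*1.87) = 0.0023375
t = rho*dH*1000/dT * (term1 + term2)
t = 825*298*1000/22.8 * (0.00374 + 0.0023375)
t = 65533 s

65533


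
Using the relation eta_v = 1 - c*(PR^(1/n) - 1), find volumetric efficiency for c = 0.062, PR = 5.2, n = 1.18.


PR^(1/n) = 5.2^(1/1.18) = 4.04373321
eta_v = 1 - 0.062 * (4.04373321 - 1)
eta_v = 0.8113

0.8113


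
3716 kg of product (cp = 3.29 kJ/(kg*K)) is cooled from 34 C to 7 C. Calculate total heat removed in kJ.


dT = 34 - (7) = 27 K
Q = m * cp * dT = 3716 * 3.29 * 27
Q = 330092 kJ

330092


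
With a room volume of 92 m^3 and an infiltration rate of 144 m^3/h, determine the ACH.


ACH = flow / volume
ACH = 144 / 92
ACH = 1.565

1.565


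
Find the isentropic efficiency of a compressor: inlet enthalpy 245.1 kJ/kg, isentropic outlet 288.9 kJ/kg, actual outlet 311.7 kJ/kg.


dh_ideal = 288.9 - 245.1 = 43.8 kJ/kg
dh_actual = 311.7 - 245.1 = 66.6 kJ/kg
eta_s = dh_ideal / dh_actual = 43.8 / 66.6
eta_s = 0.6577

0.6577


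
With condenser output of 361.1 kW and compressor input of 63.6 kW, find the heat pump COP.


COP_hp = Q_cond / W
COP_hp = 361.1 / 63.6
COP_hp = 5.678

5.678


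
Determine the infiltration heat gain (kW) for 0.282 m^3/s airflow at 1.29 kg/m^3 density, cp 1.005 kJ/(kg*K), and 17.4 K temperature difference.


Q = V_dot * rho * cp * dT
Q = 0.282 * 1.29 * 1.005 * 17.4
Q = 6.361 kW

6.361


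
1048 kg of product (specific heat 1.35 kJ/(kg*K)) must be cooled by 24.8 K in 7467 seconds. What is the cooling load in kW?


Q = m * cp * dT / t
Q = 1048 * 1.35 * 24.8 / 7467
Q = 4.699 kW

4.699


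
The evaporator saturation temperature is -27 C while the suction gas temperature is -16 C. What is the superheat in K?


Superheat = T_suction - T_evap
Superheat = -16 - (-27)
Superheat = 11 K

11


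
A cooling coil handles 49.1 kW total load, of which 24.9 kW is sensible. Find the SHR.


SHR = Q_sensible / Q_total
SHR = 24.9 / 49.1
SHR = 0.507

0.507


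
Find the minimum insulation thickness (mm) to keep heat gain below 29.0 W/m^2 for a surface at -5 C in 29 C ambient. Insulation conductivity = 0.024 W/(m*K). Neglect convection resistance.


dT = 29 - (-5) = 34 K
thickness = k * dT / q_max * 1000
thickness = 0.024 * 34 / 29.0 * 1000
thickness = 28.1 mm

28.1


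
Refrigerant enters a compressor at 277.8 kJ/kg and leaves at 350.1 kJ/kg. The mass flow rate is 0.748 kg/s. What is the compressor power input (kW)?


dh = 350.1 - 277.8 = 72.3 kJ/kg
W = m_dot * dh = 0.748 * 72.3 = 54.08 kW

54.08


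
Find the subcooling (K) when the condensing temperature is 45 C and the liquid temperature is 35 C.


Subcooling = T_cond - T_liquid
Subcooling = 45 - 35
Subcooling = 10 K

10


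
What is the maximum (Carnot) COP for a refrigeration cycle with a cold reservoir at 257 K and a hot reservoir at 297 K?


dT = 297 - 257 = 40 K
COP_carnot = T_cold / dT = 257 / 40
COP_carnot = 6.425

6.425


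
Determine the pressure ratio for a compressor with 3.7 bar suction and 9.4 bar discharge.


PR = P_high / P_low
PR = 9.4 / 3.7
PR = 2.541

2.541


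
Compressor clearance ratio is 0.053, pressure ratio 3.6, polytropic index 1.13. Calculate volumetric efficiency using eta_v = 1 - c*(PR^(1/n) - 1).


PR^(1/n) = 3.6^(1/1.13) = 3.10672704
eta_v = 1 - 0.053 * (3.10672704 - 1)
eta_v = 0.8883

0.8883


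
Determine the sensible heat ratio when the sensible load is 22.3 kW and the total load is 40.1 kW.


SHR = Q_sensible / Q_total
SHR = 22.3 / 40.1
SHR = 0.556

0.556


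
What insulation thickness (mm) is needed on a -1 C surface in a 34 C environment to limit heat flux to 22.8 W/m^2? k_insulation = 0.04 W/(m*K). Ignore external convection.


dT = 34 - (-1) = 35 K
thickness = k * dT / q_max * 1000
thickness = 0.04 * 35 / 22.8 * 1000
thickness = 61.4 mm

61.4


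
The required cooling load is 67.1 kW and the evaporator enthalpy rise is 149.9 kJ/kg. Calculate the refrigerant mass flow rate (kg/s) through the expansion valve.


m_dot = Q / dh
m_dot = 67.1 / 149.9
m_dot = 0.4476 kg/s

0.4476


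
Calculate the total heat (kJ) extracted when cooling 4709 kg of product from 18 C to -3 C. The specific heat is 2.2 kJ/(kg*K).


dT = 18 - (-3) = 21 K
Q = m * cp * dT = 4709 * 2.2 * 21
Q = 217556 kJ

217556


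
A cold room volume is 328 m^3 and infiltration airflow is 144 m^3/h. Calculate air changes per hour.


ACH = flow / volume
ACH = 144 / 328
ACH = 0.439

0.439


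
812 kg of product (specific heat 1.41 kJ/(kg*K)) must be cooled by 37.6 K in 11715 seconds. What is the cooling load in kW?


Q = m * cp * dT / t
Q = 812 * 1.41 * 37.6 / 11715
Q = 3.675 kW

3.675


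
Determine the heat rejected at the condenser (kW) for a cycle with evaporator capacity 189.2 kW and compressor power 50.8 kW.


Q_cond = Q_evap + W
Q_cond = 189.2 + 50.8
Q_cond = 240.0 kW

240.0


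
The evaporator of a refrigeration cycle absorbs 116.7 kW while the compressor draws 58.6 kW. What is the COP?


COP = Q_evap / W
COP = 116.7 / 58.6
COP = 1.991

1.991


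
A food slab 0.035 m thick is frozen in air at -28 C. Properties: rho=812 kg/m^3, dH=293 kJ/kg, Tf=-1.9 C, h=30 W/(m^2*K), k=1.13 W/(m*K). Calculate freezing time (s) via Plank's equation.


dT = -1.9 - (-28) = 26.1 K
term1 = a/(2h) = 0.035/(2*30) = 0.0005833333333
term2 = a^2/(8k) = 0.035^2/(8*1.13) = 0.0001355088496
t = rho*dH*1000/dT * (term1 + term2)
t = 812*293*1000/26.1 * (0.0005833333333 + 0.0001355088496)
t = 6553 s

6553


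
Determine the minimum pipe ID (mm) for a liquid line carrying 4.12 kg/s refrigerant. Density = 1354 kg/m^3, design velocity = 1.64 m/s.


A = m_dot / (rho * v) = 4.12 / (1354 * 1.64) = 0.00185538783 m^2
d = sqrt(4*A/pi) * 1000
d = 48.6 mm

48.6


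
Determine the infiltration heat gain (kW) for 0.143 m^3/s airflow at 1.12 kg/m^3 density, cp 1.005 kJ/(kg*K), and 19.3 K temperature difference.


Q = V_dot * rho * cp * dT
Q = 0.143 * 1.12 * 1.005 * 19.3
Q = 3.107 kW

3.107


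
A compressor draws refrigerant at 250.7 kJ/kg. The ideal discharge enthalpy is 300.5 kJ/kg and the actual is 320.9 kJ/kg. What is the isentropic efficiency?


dh_ideal = 300.5 - 250.7 = 49.8 kJ/kg
dh_actual = 320.9 - 250.7 = 70.2 kJ/kg
eta_s = dh_ideal / dh_actual = 49.8 / 70.2
eta_s = 0.7094

0.7094


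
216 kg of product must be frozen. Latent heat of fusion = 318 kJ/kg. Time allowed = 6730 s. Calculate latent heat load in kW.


Q_lat = m * h_fg / t
Q_lat = 216 * 318 / 6730
Q_lat = 10.21 kW

10.21


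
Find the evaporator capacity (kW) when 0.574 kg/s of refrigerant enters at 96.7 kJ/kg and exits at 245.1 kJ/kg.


dh = 245.1 - 96.7 = 148.4 kJ/kg
Q_evap = m_dot * dh = 0.574 * 148.4
Q_evap = 85.18 kW

85.18


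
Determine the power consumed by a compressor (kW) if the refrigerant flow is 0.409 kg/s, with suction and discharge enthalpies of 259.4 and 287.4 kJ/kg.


dh = 287.4 - 259.4 = 28.0 kJ/kg
W = m_dot * dh = 0.409 * 28.0 = 11.45 kW

11.45


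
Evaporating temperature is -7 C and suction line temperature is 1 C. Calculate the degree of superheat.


Superheat = T_suction - T_evap
Superheat = 1 - (-7)
Superheat = 8 K

8


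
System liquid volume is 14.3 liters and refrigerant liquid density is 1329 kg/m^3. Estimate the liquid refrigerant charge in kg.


Charge = V * rho / 1000
Charge = 14.3 * 1329 / 1000
Charge = 19.0 kg

19.0


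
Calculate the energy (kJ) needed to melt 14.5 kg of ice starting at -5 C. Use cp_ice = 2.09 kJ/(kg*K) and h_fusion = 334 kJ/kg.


Sensible heat = cp * dT = 2.09 * 5 = 10.45 kJ/kg
Total per kg = 10.45 + 334 = 344.45 kJ/kg
Q = m * total = 14.5 * 344.45
Q = 4994.5 kJ

4994.5


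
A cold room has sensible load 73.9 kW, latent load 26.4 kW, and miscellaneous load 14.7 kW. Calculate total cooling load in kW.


Q_total = Q_s + Q_l + Q_misc
Q_total = 73.9 + 26.4 + 14.7
Q_total = 115.0 kW

115.0


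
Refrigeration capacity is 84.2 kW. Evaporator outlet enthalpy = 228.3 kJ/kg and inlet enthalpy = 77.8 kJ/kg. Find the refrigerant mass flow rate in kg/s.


dh = 228.3 - 77.8 = 150.5 kJ/kg
m_dot = Q / dh = 84.2 / 150.5 = 0.5595 kg/s

0.5595


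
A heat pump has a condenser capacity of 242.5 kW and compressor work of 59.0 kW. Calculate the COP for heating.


COP_hp = Q_cond / W
COP_hp = 242.5 / 59.0
COP_hp = 4.11

4.11


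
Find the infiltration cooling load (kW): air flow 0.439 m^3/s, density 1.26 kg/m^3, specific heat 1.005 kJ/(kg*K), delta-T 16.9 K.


Q = V_dot * rho * cp * dT
Q = 0.439 * 1.26 * 1.005 * 16.9
Q = 9.395 kW

9.395


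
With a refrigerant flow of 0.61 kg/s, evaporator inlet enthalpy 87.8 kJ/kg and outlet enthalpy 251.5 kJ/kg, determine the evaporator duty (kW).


dh = 251.5 - 87.8 = 163.7 kJ/kg
Q_evap = m_dot * dh = 0.61 * 163.7
Q_evap = 99.86 kW

99.86


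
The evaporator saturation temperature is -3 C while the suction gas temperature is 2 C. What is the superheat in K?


Superheat = T_suction - T_evap
Superheat = 2 - (-3)
Superheat = 5 K

5


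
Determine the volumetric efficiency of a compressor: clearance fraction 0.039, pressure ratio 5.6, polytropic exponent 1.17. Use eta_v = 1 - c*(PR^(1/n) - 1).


PR^(1/n) = 5.6^(1/1.17) = 4.3599042
eta_v = 1 - 0.039 * (4.3599042 - 1)
eta_v = 0.869

0.869


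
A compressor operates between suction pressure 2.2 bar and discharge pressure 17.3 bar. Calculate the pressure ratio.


PR = P_high / P_low
PR = 17.3 / 2.2
PR = 7.864

7.864


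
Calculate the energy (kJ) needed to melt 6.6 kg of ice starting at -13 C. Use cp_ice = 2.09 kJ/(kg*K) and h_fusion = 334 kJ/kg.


Sensible heat = cp * dT = 2.09 * 13 = 27.17 kJ/kg
Total per kg = 27.17 + 334 = 361.17 kJ/kg
Q = m * total = 6.6 * 361.17
Q = 2383.7 kJ

2383.7


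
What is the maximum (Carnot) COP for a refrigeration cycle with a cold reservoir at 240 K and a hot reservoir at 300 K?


dT = 300 - 240 = 60 K
COP_carnot = T_cold / dT = 240 / 60
COP_carnot = 4.0

4.0


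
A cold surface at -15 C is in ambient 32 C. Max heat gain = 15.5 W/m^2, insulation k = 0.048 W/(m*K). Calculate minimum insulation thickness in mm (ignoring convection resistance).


dT = 32 - (-15) = 47 K
thickness = k * dT / q_max * 1000
thickness = 0.048 * 47 / 15.5 * 1000
thickness = 145.5 mm

145.5


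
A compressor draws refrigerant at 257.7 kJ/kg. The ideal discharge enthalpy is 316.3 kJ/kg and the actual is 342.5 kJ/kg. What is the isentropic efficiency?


dh_ideal = 316.3 - 257.7 = 58.6 kJ/kg
dh_actual = 342.5 - 257.7 = 84.8 kJ/kg
eta_s = dh_ideal / dh_actual = 58.6 / 84.8
eta_s = 0.691

0.691


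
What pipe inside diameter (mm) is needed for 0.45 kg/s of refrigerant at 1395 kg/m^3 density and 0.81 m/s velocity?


A = m_dot / (rho * v) = 0.45 / (1395 * 0.81) = 0.0003982477101 m^2
d = sqrt(4*A/pi) * 1000
d = 22.5 mm

22.5


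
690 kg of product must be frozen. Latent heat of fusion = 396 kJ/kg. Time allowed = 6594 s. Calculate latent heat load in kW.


Q_lat = m * h_fg / t
Q_lat = 690 * 396 / 6594
Q_lat = 41.44 kW

41.44


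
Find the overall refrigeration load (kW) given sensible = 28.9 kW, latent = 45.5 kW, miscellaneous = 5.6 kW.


Q_total = Q_s + Q_l + Q_misc
Q_total = 28.9 + 45.5 + 5.6
Q_total = 80.0 kW

80.0


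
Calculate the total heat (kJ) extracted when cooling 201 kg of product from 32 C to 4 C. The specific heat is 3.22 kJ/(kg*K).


dT = 32 - (4) = 28 K
Q = m * cp * dT = 201 * 3.22 * 28
Q = 18122 kJ

18122


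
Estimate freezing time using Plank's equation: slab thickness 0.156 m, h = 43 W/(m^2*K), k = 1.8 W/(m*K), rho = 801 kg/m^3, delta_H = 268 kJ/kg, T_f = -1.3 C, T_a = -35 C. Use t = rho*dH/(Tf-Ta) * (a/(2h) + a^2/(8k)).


dT = -1.3 - (-35) = 33.7 K
term1 = a/(2h) = 0.156/(2*43) = 0.001813953488
term2 = a^2/(8k) = 0.156^2/(8*1.8) = 0.00169
t = rho*dH*1000/dT * (term1 + term2)
t = 801*268*1000/33.7 * (0.001813953488 + 0.00169)
t = 22320 s

22320


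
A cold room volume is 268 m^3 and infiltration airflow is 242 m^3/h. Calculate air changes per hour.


ACH = flow / volume
ACH = 242 / 268
ACH = 0.903

0.903


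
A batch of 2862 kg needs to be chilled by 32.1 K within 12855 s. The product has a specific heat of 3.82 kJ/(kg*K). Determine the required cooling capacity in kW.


Q = m * cp * dT / t
Q = 2862 * 3.82 * 32.1 / 12855
Q = 27.3 kW

27.3


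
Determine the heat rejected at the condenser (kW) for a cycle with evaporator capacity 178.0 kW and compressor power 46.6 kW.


Q_cond = Q_evap + W
Q_cond = 178.0 + 46.6
Q_cond = 224.6 kW

224.6


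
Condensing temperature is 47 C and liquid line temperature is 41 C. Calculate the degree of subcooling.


Subcooling = T_cond - T_liquid
Subcooling = 47 - 41
Subcooling = 6 K

6


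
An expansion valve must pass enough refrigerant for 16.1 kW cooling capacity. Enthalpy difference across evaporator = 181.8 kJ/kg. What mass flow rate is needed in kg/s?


m_dot = Q / dh
m_dot = 16.1 / 181.8
m_dot = 0.0886 kg/s

0.0886


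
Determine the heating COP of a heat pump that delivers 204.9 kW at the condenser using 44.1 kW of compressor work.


COP_hp = Q_cond / W
COP_hp = 204.9 / 44.1
COP_hp = 4.646

4.646


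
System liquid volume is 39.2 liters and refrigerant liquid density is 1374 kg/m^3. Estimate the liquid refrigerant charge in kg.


Charge = V * rho / 1000
Charge = 39.2 * 1374 / 1000
Charge = 53.86 kg

53.86


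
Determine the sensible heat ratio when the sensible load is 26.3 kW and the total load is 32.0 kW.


SHR = Q_sensible / Q_total
SHR = 26.3 / 32.0
SHR = 0.822

0.822


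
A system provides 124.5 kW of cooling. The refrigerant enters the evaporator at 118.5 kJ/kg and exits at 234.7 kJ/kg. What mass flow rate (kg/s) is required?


dh = 234.7 - 118.5 = 116.2 kJ/kg
m_dot = Q / dh = 124.5 / 116.2 = 1.0714 kg/s

1.0714


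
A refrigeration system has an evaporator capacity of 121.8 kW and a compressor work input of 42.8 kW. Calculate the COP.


COP = Q_evap / W
COP = 121.8 / 42.8
COP = 2.846

2.846


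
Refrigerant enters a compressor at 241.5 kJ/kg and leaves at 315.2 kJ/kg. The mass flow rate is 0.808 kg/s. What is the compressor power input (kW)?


dh = 315.2 - 241.5 = 73.7 kJ/kg
W = m_dot * dh = 0.808 * 73.7 = 59.55 kW

59.55


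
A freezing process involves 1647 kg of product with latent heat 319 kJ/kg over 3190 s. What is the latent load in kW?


Q_lat = m * h_fg / t
Q_lat = 1647 * 319 / 3190
Q_lat = 164.7 kW

164.7


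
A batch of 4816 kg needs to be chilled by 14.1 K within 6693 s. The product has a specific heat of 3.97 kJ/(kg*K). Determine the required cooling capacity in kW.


Q = m * cp * dT / t
Q = 4816 * 3.97 * 14.1 / 6693
Q = 40.279 kW

40.279


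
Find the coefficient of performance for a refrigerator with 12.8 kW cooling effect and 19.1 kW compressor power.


COP = Q_evap / W
COP = 12.8 / 19.1
COP = 0.67

0.67


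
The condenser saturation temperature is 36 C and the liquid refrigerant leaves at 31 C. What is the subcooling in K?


Subcooling = T_cond - T_liquid
Subcooling = 36 - 31
Subcooling = 5 K

5


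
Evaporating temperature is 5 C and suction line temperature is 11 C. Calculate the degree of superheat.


Superheat = T_suction - T_evap
Superheat = 11 - (5)
Superheat = 6 K

6


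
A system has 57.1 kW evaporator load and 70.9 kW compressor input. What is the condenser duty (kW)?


Q_cond = Q_evap + W
Q_cond = 57.1 + 70.9
Q_cond = 128.0 kW

128.0


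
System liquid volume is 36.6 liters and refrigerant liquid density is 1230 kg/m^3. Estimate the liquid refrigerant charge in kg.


Charge = V * rho / 1000
Charge = 36.6 * 1230 / 1000
Charge = 45.02 kg

45.02


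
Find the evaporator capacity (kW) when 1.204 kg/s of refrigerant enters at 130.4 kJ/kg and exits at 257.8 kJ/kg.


dh = 257.8 - 130.4 = 127.4 kJ/kg
Q_evap = m_dot * dh = 1.204 * 127.4
Q_evap = 153.39 kW

153.39


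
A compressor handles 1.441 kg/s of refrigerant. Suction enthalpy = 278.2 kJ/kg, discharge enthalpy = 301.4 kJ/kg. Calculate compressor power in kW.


dh = 301.4 - 278.2 = 23.2 kJ/kg
W = m_dot * dh = 1.441 * 23.2 = 33.43 kW

33.43


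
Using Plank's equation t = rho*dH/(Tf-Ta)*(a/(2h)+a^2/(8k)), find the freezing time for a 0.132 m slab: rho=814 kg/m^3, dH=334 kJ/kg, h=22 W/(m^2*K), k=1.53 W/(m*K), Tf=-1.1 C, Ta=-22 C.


dT = -1.1 - (-22) = 20.9 K
term1 = a/(2h) = 0.132/(2*22) = 0.003
term2 = a^2/(8k) = 0.132^2/(8*1.53) = 0.001423529412
t = rho*dH*1000/dT * (term1 + term2)
t = 814*334*1000/20.9 * (0.003 + 0.001423529412)
t = 57543 s

57543


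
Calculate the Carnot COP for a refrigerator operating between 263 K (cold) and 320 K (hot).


dT = 320 - 263 = 57 K
COP_carnot = T_cold / dT = 263 / 57
COP_carnot = 4.614

4.614


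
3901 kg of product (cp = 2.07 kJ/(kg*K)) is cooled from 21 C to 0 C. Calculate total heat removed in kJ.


dT = 21 - (0) = 21 K
Q = m * cp * dT = 3901 * 2.07 * 21
Q = 169576 kJ

169576


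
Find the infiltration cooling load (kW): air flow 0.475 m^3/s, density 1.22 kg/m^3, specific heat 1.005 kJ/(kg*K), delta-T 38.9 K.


Q = V_dot * rho * cp * dT
Q = 0.475 * 1.22 * 1.005 * 38.9
Q = 22.655 kW

22.655


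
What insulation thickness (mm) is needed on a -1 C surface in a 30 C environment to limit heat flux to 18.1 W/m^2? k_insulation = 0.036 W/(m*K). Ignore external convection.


dT = 30 - (-1) = 31 K
thickness = k * dT / q_max * 1000
thickness = 0.036 * 31 / 18.1 * 1000
thickness = 61.7 mm

61.7


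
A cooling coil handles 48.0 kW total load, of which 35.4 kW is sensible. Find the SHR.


SHR = Q_sensible / Q_total
SHR = 35.4 / 48.0
SHR = 0.738

0.738


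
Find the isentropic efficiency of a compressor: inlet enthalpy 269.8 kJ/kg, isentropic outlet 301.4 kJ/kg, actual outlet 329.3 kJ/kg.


dh_ideal = 301.4 - 269.8 = 31.6 kJ/kg
dh_actual = 329.3 - 269.8 = 59.5 kJ/kg
eta_s = dh_ideal / dh_actual = 31.6 / 59.5
eta_s = 0.5311

0.5311


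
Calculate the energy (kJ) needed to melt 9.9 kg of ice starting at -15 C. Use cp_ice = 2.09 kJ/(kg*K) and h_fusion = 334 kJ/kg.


Sensible heat = cp * dT = 2.09 * 15 = 31.35 kJ/kg
Total per kg = 31.35 + 334 = 365.35 kJ/kg
Q = m * total = 9.9 * 365.35
Q = 3617.0 kJ

3617.0


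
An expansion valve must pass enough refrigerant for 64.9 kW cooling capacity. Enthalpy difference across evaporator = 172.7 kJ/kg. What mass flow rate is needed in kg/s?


m_dot = Q / dh
m_dot = 64.9 / 172.7
m_dot = 0.3758 kg/s

0.3758


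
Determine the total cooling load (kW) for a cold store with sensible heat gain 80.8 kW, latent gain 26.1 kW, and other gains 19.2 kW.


Q_total = Q_s + Q_l + Q_misc
Q_total = 80.8 + 26.1 + 19.2
Q_total = 126.1 kW

126.1


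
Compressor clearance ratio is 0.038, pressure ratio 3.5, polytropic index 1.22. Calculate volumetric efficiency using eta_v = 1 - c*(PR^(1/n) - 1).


PR^(1/n) = 3.5^(1/1.22) = 2.79227002
eta_v = 1 - 0.038 * (2.79227002 - 1)
eta_v = 0.9319

0.9319


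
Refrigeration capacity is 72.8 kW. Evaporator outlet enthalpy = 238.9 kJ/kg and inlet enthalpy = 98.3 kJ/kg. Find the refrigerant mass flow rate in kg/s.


dh = 238.9 - 98.3 = 140.6 kJ/kg
m_dot = Q / dh = 72.8 / 140.6 = 0.5178 kg/s

0.5178


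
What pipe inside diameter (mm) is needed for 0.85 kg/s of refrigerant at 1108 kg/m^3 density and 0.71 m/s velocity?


A = m_dot / (rho * v) = 0.85 / (1108 * 0.71) = 0.001080490161 m^2
d = sqrt(4*A/pi) * 1000
d = 37.1 mm

37.1


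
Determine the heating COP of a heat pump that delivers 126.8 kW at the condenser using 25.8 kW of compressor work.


COP_hp = Q_cond / W
COP_hp = 126.8 / 25.8
COP_hp = 4.915

4.915


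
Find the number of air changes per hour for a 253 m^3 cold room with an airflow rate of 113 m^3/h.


ACH = flow / volume
ACH = 113 / 253
ACH = 0.447

0.447


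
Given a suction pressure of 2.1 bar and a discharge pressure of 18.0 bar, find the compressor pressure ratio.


PR = P_high / P_low
PR = 18.0 / 2.1
PR = 8.571

8.571


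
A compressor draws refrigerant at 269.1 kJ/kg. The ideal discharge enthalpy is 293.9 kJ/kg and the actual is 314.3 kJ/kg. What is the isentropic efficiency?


dh_ideal = 293.9 - 269.1 = 24.8 kJ/kg
dh_actual = 314.3 - 269.1 = 45.2 kJ/kg
eta_s = dh_ideal / dh_actual = 24.8 / 45.2
eta_s = 0.5487

0.5487


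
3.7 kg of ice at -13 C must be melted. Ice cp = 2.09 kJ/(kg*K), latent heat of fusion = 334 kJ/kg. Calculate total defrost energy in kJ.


Sensible heat = cp * dT = 2.09 * 13 = 27.17 kJ/kg
Total per kg = 27.17 + 334 = 361.17 kJ/kg
Q = m * total = 3.7 * 361.17
Q = 1336.3 kJ

1336.3


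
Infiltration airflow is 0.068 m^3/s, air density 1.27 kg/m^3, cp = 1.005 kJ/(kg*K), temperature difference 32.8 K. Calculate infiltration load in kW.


Q = V_dot * rho * cp * dT
Q = 0.068 * 1.27 * 1.005 * 32.8
Q = 2.847 kW

2.847


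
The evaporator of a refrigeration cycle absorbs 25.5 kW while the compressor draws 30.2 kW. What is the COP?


COP = Q_evap / W
COP = 25.5 / 30.2
COP = 0.844

0.844


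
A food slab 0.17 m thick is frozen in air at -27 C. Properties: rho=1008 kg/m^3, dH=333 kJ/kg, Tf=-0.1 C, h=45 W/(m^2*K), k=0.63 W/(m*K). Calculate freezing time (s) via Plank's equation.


dT = -0.1 - (-27) = 26.9 K
term1 = a/(2h) = 0.17/(2*45) = 0.001888888889
term2 = a^2/(8k) = 0.17^2/(8*0.63) = 0.005734126984
t = rho*dH*1000/dT * (term1 + term2)
t = 1008*333*1000/26.9 * (0.001888888889 + 0.005734126984)
t = 95122 s

95122


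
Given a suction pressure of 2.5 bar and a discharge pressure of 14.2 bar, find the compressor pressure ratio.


PR = P_high / P_low
PR = 14.2 / 2.5
PR = 5.68

5.68


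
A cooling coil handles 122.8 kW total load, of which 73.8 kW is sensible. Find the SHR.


SHR = Q_sensible / Q_total
SHR = 73.8 / 122.8
SHR = 0.601

0.601


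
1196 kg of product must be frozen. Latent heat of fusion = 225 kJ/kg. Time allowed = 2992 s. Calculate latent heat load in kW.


Q_lat = m * h_fg / t
Q_lat = 1196 * 225 / 2992
Q_lat = 89.94 kW

89.94


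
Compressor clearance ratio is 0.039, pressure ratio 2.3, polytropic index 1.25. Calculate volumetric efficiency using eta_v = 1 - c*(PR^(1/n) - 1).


PR^(1/n) = 2.3^(1/1.25) = 1.94707315
eta_v = 1 - 0.039 * (1.94707315 - 1)
eta_v = 0.9631

0.9631


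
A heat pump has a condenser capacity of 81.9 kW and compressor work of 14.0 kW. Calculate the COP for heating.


COP_hp = Q_cond / W
COP_hp = 81.9 / 14.0
COP_hp = 5.85

5.85


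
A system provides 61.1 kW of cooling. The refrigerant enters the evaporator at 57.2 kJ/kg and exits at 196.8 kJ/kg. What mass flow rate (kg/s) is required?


dh = 196.8 - 57.2 = 139.6 kJ/kg
m_dot = Q / dh = 61.1 / 139.6 = 0.4377 kg/s

0.4377


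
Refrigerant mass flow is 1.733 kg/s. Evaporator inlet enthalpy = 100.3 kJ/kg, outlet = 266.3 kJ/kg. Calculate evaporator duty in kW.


dh = 266.3 - 100.3 = 166.0 kJ/kg
Q_evap = m_dot * dh = 1.733 * 166.0
Q_evap = 287.68 kW

287.68


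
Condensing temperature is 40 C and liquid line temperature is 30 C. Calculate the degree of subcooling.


Subcooling = T_cond - T_liquid
Subcooling = 40 - 30
Subcooling = 10 K

10


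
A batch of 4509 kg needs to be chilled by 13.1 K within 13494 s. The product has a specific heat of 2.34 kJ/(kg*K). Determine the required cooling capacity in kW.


Q = m * cp * dT / t
Q = 4509 * 2.34 * 13.1 / 13494
Q = 10.243 kW

10.243


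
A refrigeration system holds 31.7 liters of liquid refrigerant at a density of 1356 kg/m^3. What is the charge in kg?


Charge = V * rho / 1000
Charge = 31.7 * 1356 / 1000
Charge = 42.99 kg

42.99


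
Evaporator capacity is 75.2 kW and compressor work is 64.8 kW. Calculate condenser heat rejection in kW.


Q_cond = Q_evap + W
Q_cond = 75.2 + 64.8
Q_cond = 140.0 kW

140.0


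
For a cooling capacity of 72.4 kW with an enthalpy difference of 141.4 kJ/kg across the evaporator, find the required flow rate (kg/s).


m_dot = Q / dh
m_dot = 72.4 / 141.4
m_dot = 0.512 kg/s

0.512


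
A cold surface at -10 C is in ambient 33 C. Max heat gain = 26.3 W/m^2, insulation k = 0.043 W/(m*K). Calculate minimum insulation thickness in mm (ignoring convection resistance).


dT = 33 - (-10) = 43 K
thickness = k * dT / q_max * 1000
thickness = 0.043 * 43 / 26.3 * 1000
thickness = 70.3 mm

70.3


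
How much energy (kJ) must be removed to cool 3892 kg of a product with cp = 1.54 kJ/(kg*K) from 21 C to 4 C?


dT = 21 - (4) = 17 K
Q = m * cp * dT = 3892 * 1.54 * 17
Q = 101893 kJ

101893


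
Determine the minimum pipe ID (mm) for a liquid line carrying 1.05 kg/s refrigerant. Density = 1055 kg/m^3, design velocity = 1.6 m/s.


A = m_dot / (rho * v) = 1.05 / (1055 * 1.6) = 0.0006220379147 m^2
d = sqrt(4*A/pi) * 1000
d = 28.1 mm

28.1


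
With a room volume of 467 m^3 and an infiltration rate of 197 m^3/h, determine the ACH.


ACH = flow / volume
ACH = 197 / 467
ACH = 0.422

0.422


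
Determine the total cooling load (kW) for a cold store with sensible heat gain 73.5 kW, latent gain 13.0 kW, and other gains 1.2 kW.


Q_total = Q_s + Q_l + Q_misc
Q_total = 73.5 + 13.0 + 1.2
Q_total = 87.7 kW

87.7


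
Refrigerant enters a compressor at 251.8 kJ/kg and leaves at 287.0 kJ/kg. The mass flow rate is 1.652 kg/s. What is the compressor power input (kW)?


dh = 287.0 - 251.8 = 35.2 kJ/kg
W = m_dot * dh = 1.652 * 35.2 = 58.15 kW

58.15


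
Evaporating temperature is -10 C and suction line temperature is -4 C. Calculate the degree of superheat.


Superheat = T_suction - T_evap
Superheat = -4 - (-10)
Superheat = 6 K

6


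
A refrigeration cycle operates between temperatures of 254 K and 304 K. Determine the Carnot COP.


dT = 304 - 254 = 50 K
COP_carnot = T_cold / dT = 254 / 50
COP_carnot = 5.08

5.08


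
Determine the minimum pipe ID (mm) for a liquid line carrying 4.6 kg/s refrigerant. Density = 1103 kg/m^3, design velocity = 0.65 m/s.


A = m_dot / (rho * v) = 4.6 / (1103 * 0.65) = 0.006416068066 m^2
d = sqrt(4*A/pi) * 1000
d = 90.4 mm

90.4


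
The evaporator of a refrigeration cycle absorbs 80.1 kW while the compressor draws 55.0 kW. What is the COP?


COP = Q_evap / W
COP = 80.1 / 55.0
COP = 1.456

1.456


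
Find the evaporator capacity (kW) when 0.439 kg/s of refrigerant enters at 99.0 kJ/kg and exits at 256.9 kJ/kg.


dh = 256.9 - 99.0 = 157.9 kJ/kg
Q_evap = m_dot * dh = 0.439 * 157.9
Q_evap = 69.32 kW

69.32


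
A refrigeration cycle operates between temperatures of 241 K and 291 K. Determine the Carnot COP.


dT = 291 - 241 = 50 K
COP_carnot = T_cold / dT = 241 / 50
COP_carnot = 4.82

4.82


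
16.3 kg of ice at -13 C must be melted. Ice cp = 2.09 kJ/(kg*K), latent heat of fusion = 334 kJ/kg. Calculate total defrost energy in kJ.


Sensible heat = cp * dT = 2.09 * 13 = 27.17 kJ/kg
Total per kg = 27.17 + 334 = 361.17 kJ/kg
Q = m * total = 16.3 * 361.17
Q = 5887.1 kJ

5887.1


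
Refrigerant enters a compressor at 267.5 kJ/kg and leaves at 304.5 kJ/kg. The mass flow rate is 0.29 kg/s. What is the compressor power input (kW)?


dh = 304.5 - 267.5 = 37.0 kJ/kg
W = m_dot * dh = 0.29 * 37.0 = 10.73 kW

10.73


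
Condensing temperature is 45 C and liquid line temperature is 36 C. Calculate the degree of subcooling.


Subcooling = T_cond - T_liquid
Subcooling = 45 - 36
Subcooling = 9 K

9


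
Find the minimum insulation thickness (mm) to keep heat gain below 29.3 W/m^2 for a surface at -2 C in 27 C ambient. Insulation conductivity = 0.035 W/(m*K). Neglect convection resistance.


dT = 27 - (-2) = 29 K
thickness = k * dT / q_max * 1000
thickness = 0.035 * 29 / 29.3 * 1000
thickness = 34.6 mm

34.6


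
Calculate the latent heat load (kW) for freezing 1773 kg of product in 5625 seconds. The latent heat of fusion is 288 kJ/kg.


Q_lat = m * h_fg / t
Q_lat = 1773 * 288 / 5625
Q_lat = 90.78 kW

90.78


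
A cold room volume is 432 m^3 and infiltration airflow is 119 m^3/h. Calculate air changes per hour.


ACH = flow / volume
ACH = 119 / 432
ACH = 0.275

0.275


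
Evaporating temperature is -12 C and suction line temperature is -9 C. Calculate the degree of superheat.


Superheat = T_suction - T_evap
Superheat = -9 - (-12)
Superheat = 3 K

3


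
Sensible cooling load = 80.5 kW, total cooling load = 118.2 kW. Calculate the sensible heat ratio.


SHR = Q_sensible / Q_total
SHR = 80.5 / 118.2
SHR = 0.681

0.681


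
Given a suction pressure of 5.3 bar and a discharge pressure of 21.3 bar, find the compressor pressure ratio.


PR = P_high / P_low
PR = 21.3 / 5.3
PR = 4.019

4.019


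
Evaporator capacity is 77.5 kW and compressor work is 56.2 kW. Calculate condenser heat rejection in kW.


Q_cond = Q_evap + W
Q_cond = 77.5 + 56.2
Q_cond = 133.7 kW

133.7


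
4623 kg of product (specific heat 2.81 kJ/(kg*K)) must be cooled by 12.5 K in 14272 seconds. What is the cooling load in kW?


Q = m * cp * dT / t
Q = 4623 * 2.81 * 12.5 / 14272
Q = 11.378 kW

11.378


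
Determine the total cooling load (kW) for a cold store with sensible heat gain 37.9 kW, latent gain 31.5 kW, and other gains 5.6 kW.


Q_total = Q_s + Q_l + Q_misc
Q_total = 37.9 + 31.5 + 5.6
Q_total = 75.0 kW

75.0


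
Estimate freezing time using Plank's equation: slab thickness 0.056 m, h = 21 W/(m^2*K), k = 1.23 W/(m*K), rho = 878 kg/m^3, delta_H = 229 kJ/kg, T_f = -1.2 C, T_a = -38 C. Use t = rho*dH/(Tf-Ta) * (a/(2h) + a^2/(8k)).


dT = -1.2 - (-38) = 36.8 K
term1 = a/(2h) = 0.056/(2*21) = 0.001333333333
term2 = a^2/(8k) = 0.056^2/(8*1.23) = 0.000318699187
t = rho*dH*1000/dT * (term1 + term2)
t = 878*229*1000/36.8 * (0.001333333333 + 0.000318699187)
t = 9026 s

9026


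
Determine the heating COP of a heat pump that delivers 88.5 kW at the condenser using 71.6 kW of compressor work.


COP_hp = Q_cond / W
COP_hp = 88.5 / 71.6
COP_hp = 1.236

1.236


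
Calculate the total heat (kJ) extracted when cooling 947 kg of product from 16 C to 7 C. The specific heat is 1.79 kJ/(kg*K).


dT = 16 - (7) = 9 K
Q = m * cp * dT = 947 * 1.79 * 9
Q = 15256 kJ

15256


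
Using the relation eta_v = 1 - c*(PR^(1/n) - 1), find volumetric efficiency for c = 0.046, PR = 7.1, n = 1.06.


PR^(1/n) = 7.1^(1/1.06) = 6.3543907
eta_v = 1 - 0.046 * (6.3543907 - 1)
eta_v = 0.7537

0.7537


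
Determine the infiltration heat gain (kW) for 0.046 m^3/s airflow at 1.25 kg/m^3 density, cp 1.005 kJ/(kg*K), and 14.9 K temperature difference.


Q = V_dot * rho * cp * dT
Q = 0.046 * 1.25 * 1.005 * 14.9
Q = 0.861 kW

0.861


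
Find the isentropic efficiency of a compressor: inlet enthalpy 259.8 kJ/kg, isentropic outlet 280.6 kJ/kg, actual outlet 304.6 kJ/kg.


dh_ideal = 280.6 - 259.8 = 20.8 kJ/kg
dh_actual = 304.6 - 259.8 = 44.8 kJ/kg
eta_s = dh_ideal / dh_actual = 20.8 / 44.8
eta_s = 0.4643

0.4643


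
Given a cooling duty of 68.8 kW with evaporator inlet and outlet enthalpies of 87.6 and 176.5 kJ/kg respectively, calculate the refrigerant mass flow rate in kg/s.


dh = 176.5 - 87.6 = 88.9 kJ/kg
m_dot = Q / dh = 68.8 / 88.9 = 0.7739 kg/s

0.7739


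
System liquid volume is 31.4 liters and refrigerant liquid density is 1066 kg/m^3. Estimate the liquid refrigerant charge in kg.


Charge = V * rho / 1000
Charge = 31.4 * 1066 / 1000
Charge = 33.47 kg

33.47


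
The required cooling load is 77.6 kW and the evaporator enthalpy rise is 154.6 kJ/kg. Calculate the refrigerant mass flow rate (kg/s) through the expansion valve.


m_dot = Q / dh
m_dot = 77.6 / 154.6
m_dot = 0.5019 kg/s

0.5019


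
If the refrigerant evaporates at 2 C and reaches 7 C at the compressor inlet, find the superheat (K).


Superheat = T_suction - T_evap
Superheat = 7 - (2)
Superheat = 5 K

5


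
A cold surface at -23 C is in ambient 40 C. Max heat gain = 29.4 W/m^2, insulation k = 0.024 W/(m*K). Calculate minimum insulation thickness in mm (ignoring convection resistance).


dT = 40 - (-23) = 63 K
thickness = k * dT / q_max * 1000
thickness = 0.024 * 63 / 29.4 * 1000
thickness = 51.4 mm

51.4


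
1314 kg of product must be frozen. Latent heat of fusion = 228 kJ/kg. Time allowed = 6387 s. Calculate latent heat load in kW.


Q_lat = m * h_fg / t
Q_lat = 1314 * 228 / 6387
Q_lat = 46.91 kW

46.91


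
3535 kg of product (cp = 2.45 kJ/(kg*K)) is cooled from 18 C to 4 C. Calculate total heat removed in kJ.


dT = 18 - (4) = 14 K
Q = m * cp * dT = 3535 * 2.45 * 14
Q = 121251 kJ

121251


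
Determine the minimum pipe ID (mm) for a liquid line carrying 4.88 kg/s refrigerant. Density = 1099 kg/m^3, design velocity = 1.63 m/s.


A = m_dot / (rho * v) = 4.88 / (1099 * 1.63) = 0.002724172002 m^2
d = sqrt(4*A/pi) * 1000
d = 58.9 mm

58.9


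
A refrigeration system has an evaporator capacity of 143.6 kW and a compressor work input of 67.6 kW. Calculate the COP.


COP = Q_evap / W
COP = 143.6 / 67.6
COP = 2.124

2.124


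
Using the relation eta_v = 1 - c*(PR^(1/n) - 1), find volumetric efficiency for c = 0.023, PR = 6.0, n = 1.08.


PR^(1/n) = 6.0^(1/1.08) = 5.25424618
eta_v = 1 - 0.023 * (5.25424618 - 1)
eta_v = 0.9022

0.9022


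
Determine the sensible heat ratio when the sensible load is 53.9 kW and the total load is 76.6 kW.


SHR = Q_sensible / Q_total
SHR = 53.9 / 76.6
SHR = 0.704

0.704


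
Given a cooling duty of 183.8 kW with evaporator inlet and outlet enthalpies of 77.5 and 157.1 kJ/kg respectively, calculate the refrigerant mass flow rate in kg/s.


dh = 157.1 - 77.5 = 79.6 kJ/kg
m_dot = Q / dh = 183.8 / 79.6 = 2.309 kg/s

2.309


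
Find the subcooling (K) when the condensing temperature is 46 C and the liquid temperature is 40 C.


Subcooling = T_cond - T_liquid
Subcooling = 46 - 40
Subcooling = 6 K

6


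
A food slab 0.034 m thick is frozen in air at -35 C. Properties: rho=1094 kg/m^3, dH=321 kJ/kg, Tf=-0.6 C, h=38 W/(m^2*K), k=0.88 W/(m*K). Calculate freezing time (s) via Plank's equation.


dT = -0.6 - (-35) = 34.4 K
term1 = a/(2h) = 0.034/(2*38) = 0.0004473684211
term2 = a^2/(8k) = 0.034^2/(8*0.88) = 0.0001642045455
t = rho*dH*1000/dT * (term1 + term2)
t = 1094*321*1000/34.4 * (0.0004473684211 + 0.0001642045455)
t = 6243 s

6243


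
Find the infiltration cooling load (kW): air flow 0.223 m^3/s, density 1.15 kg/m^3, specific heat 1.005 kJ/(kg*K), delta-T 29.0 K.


Q = V_dot * rho * cp * dT
Q = 0.223 * 1.15 * 1.005 * 29.0
Q = 7.474 kW

7.474


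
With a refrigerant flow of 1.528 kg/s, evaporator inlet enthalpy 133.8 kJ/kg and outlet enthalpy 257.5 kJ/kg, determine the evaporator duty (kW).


dh = 257.5 - 133.8 = 123.7 kJ/kg
Q_evap = m_dot * dh = 1.528 * 123.7
Q_evap = 189.01 kW

189.01


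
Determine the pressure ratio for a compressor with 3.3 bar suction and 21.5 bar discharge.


PR = P_high / P_low
PR = 21.5 / 3.3
PR = 6.515

6.515


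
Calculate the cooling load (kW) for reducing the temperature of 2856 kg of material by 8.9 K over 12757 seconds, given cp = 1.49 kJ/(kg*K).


Q = m * cp * dT / t
Q = 2856 * 1.49 * 8.9 / 12757
Q = 2.969 kW

2.969


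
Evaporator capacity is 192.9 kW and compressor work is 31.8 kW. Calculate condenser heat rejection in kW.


Q_cond = Q_evap + W
Q_cond = 192.9 + 31.8
Q_cond = 224.7 kW

224.7


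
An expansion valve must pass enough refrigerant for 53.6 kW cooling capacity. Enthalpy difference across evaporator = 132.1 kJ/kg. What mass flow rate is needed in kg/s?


m_dot = Q / dh
m_dot = 53.6 / 132.1
m_dot = 0.4058 kg/s

0.4058


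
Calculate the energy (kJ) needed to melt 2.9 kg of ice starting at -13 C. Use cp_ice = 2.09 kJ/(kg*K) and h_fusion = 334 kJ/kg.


Sensible heat = cp * dT = 2.09 * 13 = 27.17 kJ/kg
Total per kg = 27.17 + 334 = 361.17 kJ/kg
Q = m * total = 2.9 * 361.17
Q = 1047.4 kJ

1047.4


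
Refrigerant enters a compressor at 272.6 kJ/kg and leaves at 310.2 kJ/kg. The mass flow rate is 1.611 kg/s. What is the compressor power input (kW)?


dh = 310.2 - 272.6 = 37.6 kJ/kg
W = m_dot * dh = 1.611 * 37.6 = 60.57 kW

60.57


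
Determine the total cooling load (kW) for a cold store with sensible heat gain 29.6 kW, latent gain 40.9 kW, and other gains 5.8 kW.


Q_total = Q_s + Q_l + Q_misc
Q_total = 29.6 + 40.9 + 5.8
Q_total = 76.3 kW

76.3


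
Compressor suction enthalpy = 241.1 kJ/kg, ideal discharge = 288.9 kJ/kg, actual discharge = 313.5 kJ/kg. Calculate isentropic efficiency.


dh_ideal = 288.9 - 241.1 = 47.8 kJ/kg
dh_actual = 313.5 - 241.1 = 72.4 kJ/kg
eta_s = dh_ideal / dh_actual = 47.8 / 72.4
eta_s = 0.6602

0.6602


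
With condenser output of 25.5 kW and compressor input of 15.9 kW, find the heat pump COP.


COP_hp = Q_cond / W
COP_hp = 25.5 / 15.9
COP_hp = 1.604

1.604


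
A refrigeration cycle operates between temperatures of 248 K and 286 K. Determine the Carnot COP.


dT = 286 - 248 = 38 K
COP_carnot = T_cold / dT = 248 / 38
COP_carnot = 6.526

6.526


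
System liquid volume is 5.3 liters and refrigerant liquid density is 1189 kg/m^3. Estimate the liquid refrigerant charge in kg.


Charge = V * rho / 1000
Charge = 5.3 * 1189 / 1000
Charge = 6.3 kg

6.3


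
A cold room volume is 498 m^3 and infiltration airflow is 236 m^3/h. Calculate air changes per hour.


ACH = flow / volume
ACH = 236 / 498
ACH = 0.474

0.474


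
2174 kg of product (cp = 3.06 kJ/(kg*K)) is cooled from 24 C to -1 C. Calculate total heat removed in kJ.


dT = 24 - (-1) = 25 K
Q = m * cp * dT = 2174 * 3.06 * 25
Q = 166311 kJ

166311


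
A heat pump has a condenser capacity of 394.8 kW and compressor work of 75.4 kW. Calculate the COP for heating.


COP_hp = Q_cond / W
COP_hp = 394.8 / 75.4
COP_hp = 5.236

5.236


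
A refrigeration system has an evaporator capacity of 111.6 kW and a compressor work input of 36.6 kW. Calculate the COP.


COP = Q_evap / W
COP = 111.6 / 36.6
COP = 3.049

3.049


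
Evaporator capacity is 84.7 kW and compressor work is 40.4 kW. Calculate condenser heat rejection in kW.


Q_cond = Q_evap + W
Q_cond = 84.7 + 40.4
Q_cond = 125.1 kW

125.1


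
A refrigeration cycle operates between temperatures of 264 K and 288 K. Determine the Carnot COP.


dT = 288 - 264 = 24 K
COP_carnot = T_cold / dT = 264 / 24
COP_carnot = 11.0

11.0


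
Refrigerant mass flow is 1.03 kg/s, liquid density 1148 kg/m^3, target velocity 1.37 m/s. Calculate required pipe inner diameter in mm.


A = m_dot / (rho * v) = 1.03 / (1148 * 1.37) = 0.0006548996668 m^2
d = sqrt(4*A/pi) * 1000
d = 28.9 mm

28.9


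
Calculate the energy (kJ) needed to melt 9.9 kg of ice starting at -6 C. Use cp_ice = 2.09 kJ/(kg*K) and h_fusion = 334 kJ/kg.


Sensible heat = cp * dT = 2.09 * 6 = 12.54 kJ/kg
Total per kg = 12.54 + 334 = 346.54 kJ/kg
Q = m * total = 9.9 * 346.54
Q = 3430.7 kJ

3430.7


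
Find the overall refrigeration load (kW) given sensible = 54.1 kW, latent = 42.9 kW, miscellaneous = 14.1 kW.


Q_total = Q_s + Q_l + Q_misc
Q_total = 54.1 + 42.9 + 14.1
Q_total = 111.1 kW

111.1
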